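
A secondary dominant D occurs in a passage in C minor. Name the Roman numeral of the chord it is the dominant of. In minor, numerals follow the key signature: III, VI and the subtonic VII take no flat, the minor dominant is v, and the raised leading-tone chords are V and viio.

The chord is a major triad on D.
A dominant resolves down a perfect fifth: D → G. In C minor, G is scale degree 5, i.e. V.

V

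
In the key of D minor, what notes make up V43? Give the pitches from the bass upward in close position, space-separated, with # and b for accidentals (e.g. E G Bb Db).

In D minor, scale degree 5 is A. The dominant is major (leading tone raised), so V is a dominant seventh chord.
Stacking thirds from A gives A-C#-E-G.
With the 43 figure the chord is in second inversion; from the bass E upward in close position it reads E-G-A-C#.

E G A C#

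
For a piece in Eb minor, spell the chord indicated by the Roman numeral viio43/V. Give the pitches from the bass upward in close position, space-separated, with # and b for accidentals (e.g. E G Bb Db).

viio43/V is a secondary leading-tone chord. The target V is Bb in Eb minor; the applied chord is rooted a semitone below, on A.
Building a fully diminished seventh chord on A gives A-C-Eb-Gb.
The figured bass 43 indicates second inversion, placing the fifth (Eb) in the bass: Eb-Gb-A-C.

Eb Gb A C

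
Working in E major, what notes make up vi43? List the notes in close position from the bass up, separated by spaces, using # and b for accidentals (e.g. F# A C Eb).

The numeral's case and figure indicate a minor seventh chord. In E major its root, the sixth degree, is C#.
That chord is spelled C#-E-G#-B.
With the 43 figure the chord is in second inversion; from the bass G# upward in close position it reads G#-B-C#-E.

G# B C# E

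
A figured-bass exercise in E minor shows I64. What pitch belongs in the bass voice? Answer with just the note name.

I in E minor has root E; the chord is E-G#-B.
The figure 64 means second inversion — the fifth is in the bass.

B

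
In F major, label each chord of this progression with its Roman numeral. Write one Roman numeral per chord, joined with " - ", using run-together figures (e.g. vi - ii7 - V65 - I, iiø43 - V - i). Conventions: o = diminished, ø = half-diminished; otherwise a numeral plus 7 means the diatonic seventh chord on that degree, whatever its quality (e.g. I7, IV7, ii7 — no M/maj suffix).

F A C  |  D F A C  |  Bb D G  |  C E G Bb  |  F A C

F-A-C: root F is the tonic; major triad there is I.
D-F-A-C: minor seventh chord on D = scale degree 6 → vi7.
Bb-D-G has root G, degree 2 in F major, so ii6.
C-E-G-Bb: dominant seventh chord on C = scale degree 5 → V7.
F-A-C: major triad on F = scale degree 1 → I.

I - vi7 - ii6 - V7 - I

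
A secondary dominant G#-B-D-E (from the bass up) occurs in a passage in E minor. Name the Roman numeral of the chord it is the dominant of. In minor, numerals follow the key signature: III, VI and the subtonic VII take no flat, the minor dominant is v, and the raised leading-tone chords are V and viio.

The chord is a dominant seventh chord on E.
A dominant resolves down a perfect fifth: E → A. In E minor, A is scale degree 4, i.e. iv.

iv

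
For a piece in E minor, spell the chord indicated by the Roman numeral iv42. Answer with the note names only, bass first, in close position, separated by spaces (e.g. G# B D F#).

G A C E

In E minor, the fourth degree is A, and the diatonic chord built there is a minor seventh chord.
That chord is spelled A-C-E-G.
The figured bass 42 indicates third inversion, placing the seventh (G) in the bass: G-A-C-E.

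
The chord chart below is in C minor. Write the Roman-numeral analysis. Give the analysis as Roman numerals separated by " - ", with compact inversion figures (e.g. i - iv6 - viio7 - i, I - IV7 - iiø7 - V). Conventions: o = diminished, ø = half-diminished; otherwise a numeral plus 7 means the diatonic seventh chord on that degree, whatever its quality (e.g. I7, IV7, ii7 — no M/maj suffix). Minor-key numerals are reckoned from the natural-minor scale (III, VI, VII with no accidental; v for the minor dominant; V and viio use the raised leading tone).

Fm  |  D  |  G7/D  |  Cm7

iv - V/V - V43 - i7

Fm has root F, degree 4 in C minor, so iv.
D is the secondary dominant of V (major triad on D): V/V.
G7/D: root G is the dominant; dominant seventh chord there is V43.
Cm7 has root C, degree 1 in C minor, so i7.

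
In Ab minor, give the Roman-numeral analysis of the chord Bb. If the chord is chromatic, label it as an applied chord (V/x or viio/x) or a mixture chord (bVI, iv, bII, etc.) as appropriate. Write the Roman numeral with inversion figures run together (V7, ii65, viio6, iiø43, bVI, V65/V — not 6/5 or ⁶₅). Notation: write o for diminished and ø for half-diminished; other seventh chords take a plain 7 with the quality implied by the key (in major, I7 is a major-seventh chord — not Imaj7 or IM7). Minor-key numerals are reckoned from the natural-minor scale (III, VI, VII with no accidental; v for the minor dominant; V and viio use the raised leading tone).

Stacked in thirds the chord is Bb-D-F: a major triad on Bb.
Bb is not a diatonic chord root with this quality in Ab minor, but it lies a perfect fifth above Eb (V), so the chord functions as an applied dominant of V.

V/V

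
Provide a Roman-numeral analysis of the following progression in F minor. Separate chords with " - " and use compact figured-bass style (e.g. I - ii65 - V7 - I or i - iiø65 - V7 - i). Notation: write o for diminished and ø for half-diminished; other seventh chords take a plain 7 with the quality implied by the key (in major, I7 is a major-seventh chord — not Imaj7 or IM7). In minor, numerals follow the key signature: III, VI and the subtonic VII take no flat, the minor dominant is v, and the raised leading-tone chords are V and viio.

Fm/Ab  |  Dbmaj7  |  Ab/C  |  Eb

i6 - VI7 - III6 - VII

Fm/Ab has root F, degree 1 in F minor, so i6.
Dbmaj7 has root Db, degree 6 in F minor, so VI7.
Ab/C has root Ab, degree 3 in F minor, so III6.
Eb has root Eb, degree 7 in F minor, so VII.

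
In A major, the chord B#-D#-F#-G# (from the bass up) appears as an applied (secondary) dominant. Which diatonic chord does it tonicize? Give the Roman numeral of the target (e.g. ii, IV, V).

The chord is a dominant seventh chord on G#.
A dominant resolves down a perfect fifth: G# → C#. In A major, C# is scale degree 3, i.e. iii.

iii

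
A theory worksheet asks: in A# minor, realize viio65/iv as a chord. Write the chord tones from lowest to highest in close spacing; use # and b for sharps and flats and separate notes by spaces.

The slash marks an applied leading-tone chord: viio of iv. In A# minor, iv is D#, so the leading tone to it is C##, a half step below.
Building a fully diminished seventh chord on C## gives C##-E#-G#-B.
With the 65 figure the chord is in first inversion; from the bass E# upward in close position it reads E#-G#-B-C##.

E# G# B C##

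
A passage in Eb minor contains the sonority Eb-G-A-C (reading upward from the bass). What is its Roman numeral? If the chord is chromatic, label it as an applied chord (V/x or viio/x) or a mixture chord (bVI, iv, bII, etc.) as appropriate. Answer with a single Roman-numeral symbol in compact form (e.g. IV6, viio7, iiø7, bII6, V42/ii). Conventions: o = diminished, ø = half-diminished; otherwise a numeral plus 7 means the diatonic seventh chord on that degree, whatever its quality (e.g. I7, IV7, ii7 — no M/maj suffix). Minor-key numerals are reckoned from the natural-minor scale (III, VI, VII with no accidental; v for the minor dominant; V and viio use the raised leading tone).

viiø43/V

The pitches A-C-Eb-G form a half-diminished seventh chord rooted on A.
A sits a half step below Bb (V in Eb minor); a diminished chord there is the applied leading-tone chord of V.
With Eb in the bass the chord is in second inversion, so the figured bass is 43.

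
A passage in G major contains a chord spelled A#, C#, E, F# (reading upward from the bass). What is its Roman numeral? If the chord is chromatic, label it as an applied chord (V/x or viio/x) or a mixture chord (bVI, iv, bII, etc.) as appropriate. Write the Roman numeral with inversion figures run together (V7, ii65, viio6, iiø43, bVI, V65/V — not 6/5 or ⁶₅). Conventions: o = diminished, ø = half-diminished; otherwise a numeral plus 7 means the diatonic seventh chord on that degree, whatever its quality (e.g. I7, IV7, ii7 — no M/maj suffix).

Stacked in thirds the chord is F#-A#-C#-E: a dominant seventh chord on F#.
F# is not a diatonic chord root with this quality in G major, but it lies a perfect fifth above B (iii), so the chord functions as an applied dominant of iii.
With A# in the bass the chord is in first inversion, so the figured bass is 65.

V65/iii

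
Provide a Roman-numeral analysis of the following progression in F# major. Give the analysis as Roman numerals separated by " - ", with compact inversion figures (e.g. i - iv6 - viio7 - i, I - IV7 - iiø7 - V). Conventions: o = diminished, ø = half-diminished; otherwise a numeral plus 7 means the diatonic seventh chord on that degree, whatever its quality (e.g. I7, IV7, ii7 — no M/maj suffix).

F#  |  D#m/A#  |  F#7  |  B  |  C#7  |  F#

F#: root F# is the tonic; major triad there is I.
D#m/A# has root D#, degree 6 in F# major, so vi64.
F#7 is the secondary dominant of IV (dominant seventh chord on F#): V7/IV.
B: root B is the subdominant; major triad there is IV.
C#7: dominant seventh chord on C# = scale degree 5 → V7.
F#: root F# is the tonic; major triad there is I.

I - vi64 - V7/IV - IV - V7 - I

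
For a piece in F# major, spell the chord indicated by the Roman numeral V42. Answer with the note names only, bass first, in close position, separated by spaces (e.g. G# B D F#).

B C# E# G#

The numeral's case and figure indicate a dominant seventh chord. In F# major its root, scale degree 5, is C#.
That chord is spelled C#-E#-G#-B.
With the 42 figure the chord is in third inversion; from the bass B upward in close position it reads B-C#-E#-G#.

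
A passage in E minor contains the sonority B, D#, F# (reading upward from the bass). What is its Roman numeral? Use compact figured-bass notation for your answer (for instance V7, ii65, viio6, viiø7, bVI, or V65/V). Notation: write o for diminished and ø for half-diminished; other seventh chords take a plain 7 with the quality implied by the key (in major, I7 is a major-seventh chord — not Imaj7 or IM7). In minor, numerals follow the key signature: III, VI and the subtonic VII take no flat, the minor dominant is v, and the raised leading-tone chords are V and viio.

V

The pitches B-D#-F# form a major triad rooted on B.
B is scale degree 5 in E minor, and a major triad on that degree is written V.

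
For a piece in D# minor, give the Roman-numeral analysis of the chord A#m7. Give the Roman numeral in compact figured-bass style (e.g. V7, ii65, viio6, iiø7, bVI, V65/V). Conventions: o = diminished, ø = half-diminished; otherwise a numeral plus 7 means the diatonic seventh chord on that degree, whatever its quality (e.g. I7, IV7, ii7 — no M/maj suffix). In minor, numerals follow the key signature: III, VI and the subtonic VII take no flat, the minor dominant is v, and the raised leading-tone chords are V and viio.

The pitches A#-C#-E#-G# form a minor seventh chord rooted on A#.
A# is scale degree 5 in D# minor, and a minor seventh chord on that degree is written v7.

v7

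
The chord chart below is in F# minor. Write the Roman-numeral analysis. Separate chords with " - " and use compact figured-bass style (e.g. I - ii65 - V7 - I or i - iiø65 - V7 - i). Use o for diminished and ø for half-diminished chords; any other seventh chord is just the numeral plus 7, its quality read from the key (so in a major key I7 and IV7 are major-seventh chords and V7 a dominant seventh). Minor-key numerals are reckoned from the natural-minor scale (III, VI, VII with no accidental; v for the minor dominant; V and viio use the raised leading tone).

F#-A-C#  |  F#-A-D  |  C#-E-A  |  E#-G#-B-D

i - VI6 - III6 - viio7

F#-A-C# has root F#, degree 1 in F# minor, so i.
F#-A-D: major triad on D = scale degree 6 → VI6.
C#-E-A: root A is the mediant; major triad there is III6.
E#-G#-B-D: root E# is the leading tone; fully diminished seventh chord there is viio7.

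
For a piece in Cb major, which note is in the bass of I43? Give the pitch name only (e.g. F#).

Gb

I in Cb major has root Cb; the chord is Cb-Eb-Gb-Bb.
The figure 43 means second inversion — the fifth is in the bass.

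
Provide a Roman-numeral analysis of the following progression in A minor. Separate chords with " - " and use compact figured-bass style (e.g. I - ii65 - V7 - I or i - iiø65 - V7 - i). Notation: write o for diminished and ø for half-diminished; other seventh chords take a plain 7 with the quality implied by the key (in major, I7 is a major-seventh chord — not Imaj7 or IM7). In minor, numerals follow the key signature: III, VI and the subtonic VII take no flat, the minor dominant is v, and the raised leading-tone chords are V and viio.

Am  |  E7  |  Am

i - V7 - i

Am: minor triad on A = scale degree 1 → i.
E7 has root E, degree 5 in A minor, so V7.
Am has root A, degree 1 in A minor, so i.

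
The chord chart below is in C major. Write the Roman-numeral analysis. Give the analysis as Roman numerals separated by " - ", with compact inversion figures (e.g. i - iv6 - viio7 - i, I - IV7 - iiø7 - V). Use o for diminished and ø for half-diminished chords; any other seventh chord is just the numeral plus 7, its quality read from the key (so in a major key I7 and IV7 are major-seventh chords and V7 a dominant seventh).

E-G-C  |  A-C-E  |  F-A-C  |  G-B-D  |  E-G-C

I6 - vi - IV - V - I6

E-G-C has root C, degree 1 in C major, so I6.
A-C-E has root A, degree 6 in C major, so vi.
F-A-C has root F, degree 4 in C major, so IV.
G-B-D has root G, degree 5 in C major, so V.
E-G-C: major triad on C = scale degree 1 → I6.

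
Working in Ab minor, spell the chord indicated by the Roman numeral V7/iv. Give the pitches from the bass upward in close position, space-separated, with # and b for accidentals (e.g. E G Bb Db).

Ab C Eb Gb

The slash means an applied dominant: we want the dominant of iv. In Ab minor, iv is Db minor, and its dominant is built on Ab.
Building a dominant seventh chord on Ab gives Ab-C-Eb-Gb.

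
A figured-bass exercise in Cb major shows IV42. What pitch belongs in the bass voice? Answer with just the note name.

IV in Cb major has root Fb; the chord is Fb-Ab-Cb-Eb.
The figure 42 means third inversion — the seventh is in the bass.

Eb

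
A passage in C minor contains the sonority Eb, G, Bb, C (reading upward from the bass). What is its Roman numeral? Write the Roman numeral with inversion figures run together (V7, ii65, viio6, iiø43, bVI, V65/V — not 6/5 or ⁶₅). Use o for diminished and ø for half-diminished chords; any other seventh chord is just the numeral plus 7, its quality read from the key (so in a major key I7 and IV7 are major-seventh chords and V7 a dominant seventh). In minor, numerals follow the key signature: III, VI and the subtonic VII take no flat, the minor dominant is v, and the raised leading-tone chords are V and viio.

The pitches C-Eb-G-Bb form a minor seventh chord rooted on C.
C is scale degree 1 in C minor, and a minor seventh chord on that degree is written i7.
With Eb in the bass the chord is in first inversion, so the figured bass is 65.

i65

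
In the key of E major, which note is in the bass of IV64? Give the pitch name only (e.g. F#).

E

IV in E major has root A; the chord is A-C#-E.
The figure 64 means second inversion — the fifth is in the bass.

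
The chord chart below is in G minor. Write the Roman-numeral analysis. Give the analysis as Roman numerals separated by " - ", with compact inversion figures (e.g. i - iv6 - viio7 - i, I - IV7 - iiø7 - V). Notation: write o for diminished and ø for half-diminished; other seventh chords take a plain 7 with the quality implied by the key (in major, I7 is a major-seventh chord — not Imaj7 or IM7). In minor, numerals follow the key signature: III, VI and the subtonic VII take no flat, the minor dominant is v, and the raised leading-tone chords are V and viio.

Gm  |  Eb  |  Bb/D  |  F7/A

i - VI - III6 - VII65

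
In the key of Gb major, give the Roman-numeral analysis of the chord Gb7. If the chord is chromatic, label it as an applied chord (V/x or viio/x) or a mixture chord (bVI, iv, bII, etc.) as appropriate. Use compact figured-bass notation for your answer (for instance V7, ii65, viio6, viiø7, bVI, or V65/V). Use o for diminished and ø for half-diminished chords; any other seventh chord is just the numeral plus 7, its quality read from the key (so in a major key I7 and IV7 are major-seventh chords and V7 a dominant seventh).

V7/IV

The pitches Gb-Bb-Db-Fb form a dominant seventh chord rooted on Gb.
Gb is not a diatonic chord root with this quality in Gb major, but it lies a perfect fifth above Cb (IV), so the chord functions as an applied dominant of IV.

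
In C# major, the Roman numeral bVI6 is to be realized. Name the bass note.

C#

bVI in C# major has root A; the chord is A-C#-E.
The figure 6 means first inversion — the third is in the bass.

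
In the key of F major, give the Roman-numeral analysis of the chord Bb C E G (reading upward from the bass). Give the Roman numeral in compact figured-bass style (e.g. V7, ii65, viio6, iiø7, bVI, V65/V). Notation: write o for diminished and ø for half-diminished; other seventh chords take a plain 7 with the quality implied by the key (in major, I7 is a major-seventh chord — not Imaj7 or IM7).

Stacked in thirds the chord is C-E-G-Bb: a dominant seventh chord on C.
C is scale degree 5 in F major, and a dominant seventh chord on that degree is written V7.
With Bb in the bass the chord is in third inversion, so the figured bass is 42.

V42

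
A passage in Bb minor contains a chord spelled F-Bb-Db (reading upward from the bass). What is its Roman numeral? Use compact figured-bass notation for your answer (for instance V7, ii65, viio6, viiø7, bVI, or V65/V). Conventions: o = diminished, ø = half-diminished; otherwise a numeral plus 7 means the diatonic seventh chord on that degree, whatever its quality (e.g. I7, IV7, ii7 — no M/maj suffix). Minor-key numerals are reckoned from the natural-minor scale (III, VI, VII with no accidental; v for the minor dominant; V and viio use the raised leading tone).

Stacked in thirds the chord is Bb-Db-F: a minor triad on Bb.
Bb is scale degree 1 in Bb minor, and a minor triad on that degree is written i.
With F in the bass the chord is in second inversion, so the figured bass is 64.

i64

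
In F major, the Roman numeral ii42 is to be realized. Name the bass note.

F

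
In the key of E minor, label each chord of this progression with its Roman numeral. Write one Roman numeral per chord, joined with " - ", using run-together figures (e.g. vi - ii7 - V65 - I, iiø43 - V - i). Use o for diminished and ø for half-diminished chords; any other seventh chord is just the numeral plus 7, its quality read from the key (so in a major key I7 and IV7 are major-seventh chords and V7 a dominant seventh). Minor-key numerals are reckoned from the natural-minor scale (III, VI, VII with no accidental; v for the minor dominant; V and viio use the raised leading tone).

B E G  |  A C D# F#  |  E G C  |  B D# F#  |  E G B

i64 - viio43 - VI6 - V - i

B-E-G has root E, degree 1 in E minor, so i64.
A-C-D#-F#: fully diminished seventh chord on D# = scale degree 7 → viio43.
E-G-C: root C is the submediant; major triad there is VI6.
B-D#-F#: major triad on B = scale degree 5 → V.
E-G-B: minor triad on E = scale degree 1 → i.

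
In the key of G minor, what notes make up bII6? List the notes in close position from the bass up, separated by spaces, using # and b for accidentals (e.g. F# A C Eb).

C Eb Ab

Scale degree 2 in G minor is A; lowering it a half step gives Ab. bII6 is the Neapolitan sixth — a major triad on the lowered second degree, here in its customary first inversion.
So the chord is Ab-C-Eb.
With the 6 figure the chord is in first inversion; from the bass C upward in close position it reads C-Eb-Ab.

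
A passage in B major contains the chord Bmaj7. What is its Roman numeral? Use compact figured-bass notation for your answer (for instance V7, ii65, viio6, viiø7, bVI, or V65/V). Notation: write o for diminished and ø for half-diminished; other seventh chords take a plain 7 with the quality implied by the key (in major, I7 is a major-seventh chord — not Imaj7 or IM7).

I7

The pitches B-D#-F#-A# form a major seventh chord rooted on B.
B is scale degree 1 in B major, and a major seventh chord on that degree is written I7.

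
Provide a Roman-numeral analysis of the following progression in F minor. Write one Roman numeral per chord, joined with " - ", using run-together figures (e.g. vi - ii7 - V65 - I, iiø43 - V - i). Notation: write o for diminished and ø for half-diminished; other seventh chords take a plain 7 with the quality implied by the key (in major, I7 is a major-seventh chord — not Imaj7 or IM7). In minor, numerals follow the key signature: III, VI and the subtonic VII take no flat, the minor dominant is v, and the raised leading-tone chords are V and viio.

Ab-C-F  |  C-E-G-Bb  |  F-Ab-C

i6 - V7 - i

Ab-C-F: minor triad on F = scale degree 1 → i6.
C-E-G-Bb has root C, degree 5 in F minor, so V7.
F-Ab-C: root F is the tonic; minor triad there is i.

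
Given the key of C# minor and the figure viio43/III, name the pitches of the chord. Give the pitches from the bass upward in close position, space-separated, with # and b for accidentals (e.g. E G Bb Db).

viio43/III is a secondary leading-tone chord. The target III is E in C# minor; the applied chord is rooted a semitone below, on D#.
Building a fully diminished seventh chord on D# gives D#-F#-A-C.
With the 43 figure the chord is in second inversion; from the bass A upward in close position it reads A-C-D#-F#.

A C D# F#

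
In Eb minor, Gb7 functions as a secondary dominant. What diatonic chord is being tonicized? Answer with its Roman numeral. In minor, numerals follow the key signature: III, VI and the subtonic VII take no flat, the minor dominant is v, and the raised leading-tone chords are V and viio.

VI

The chord is a dominant seventh chord on Gb.
A dominant resolves down a perfect fifth: Gb → Cb. In Eb minor, Cb is scale degree 6, i.e. VI.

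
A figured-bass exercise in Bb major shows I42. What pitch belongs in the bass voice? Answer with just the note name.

A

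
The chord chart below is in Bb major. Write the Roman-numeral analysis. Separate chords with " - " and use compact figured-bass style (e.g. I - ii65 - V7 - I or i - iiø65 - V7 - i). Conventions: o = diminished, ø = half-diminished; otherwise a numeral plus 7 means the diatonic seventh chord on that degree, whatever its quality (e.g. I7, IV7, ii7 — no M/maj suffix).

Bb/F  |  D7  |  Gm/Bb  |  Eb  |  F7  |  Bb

Bb/F: major triad on Bb = scale degree 1 → I64.
D7 is the secondary dominant of vi (dominant seventh chord on D): V7/vi.
Gm/Bb: root G is the submediant; minor triad there is vi6.
Eb: root Eb is the subdominant; major triad there is IV.
F7: dominant seventh chord on F = scale degree 5 → V7.
Bb: major triad on Bb = scale degree 1 → I.

I64 - V7/vi - vi6 - IV - V7 - I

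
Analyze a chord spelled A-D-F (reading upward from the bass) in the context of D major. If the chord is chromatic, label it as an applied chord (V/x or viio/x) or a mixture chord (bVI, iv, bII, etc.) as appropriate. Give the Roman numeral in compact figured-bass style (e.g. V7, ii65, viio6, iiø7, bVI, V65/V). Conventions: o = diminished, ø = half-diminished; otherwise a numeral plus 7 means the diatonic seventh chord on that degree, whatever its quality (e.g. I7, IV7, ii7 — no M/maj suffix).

The pitches D-F-A form a minor triad rooted on D.
D is the first degree of D major. This is the minor tonic, borrowed from the parallel minor.
With A in the bass the chord is in second inversion, so the figured bass is 64.

i64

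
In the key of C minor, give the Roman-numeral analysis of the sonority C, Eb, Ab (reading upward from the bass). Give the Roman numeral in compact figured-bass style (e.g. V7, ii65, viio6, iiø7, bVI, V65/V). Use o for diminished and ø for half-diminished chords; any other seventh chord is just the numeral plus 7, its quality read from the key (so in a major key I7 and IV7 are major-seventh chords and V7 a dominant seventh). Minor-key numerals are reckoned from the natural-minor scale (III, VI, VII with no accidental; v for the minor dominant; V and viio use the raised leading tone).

Stacked in thirds the chord is Ab-C-Eb: a major triad on Ab.
In C minor, Ab is the submediant; the diatonic major triad there is VI.
With C in the bass the chord is in first inversion, so the figured bass is 6.

VI6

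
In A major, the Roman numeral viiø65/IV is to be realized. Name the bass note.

E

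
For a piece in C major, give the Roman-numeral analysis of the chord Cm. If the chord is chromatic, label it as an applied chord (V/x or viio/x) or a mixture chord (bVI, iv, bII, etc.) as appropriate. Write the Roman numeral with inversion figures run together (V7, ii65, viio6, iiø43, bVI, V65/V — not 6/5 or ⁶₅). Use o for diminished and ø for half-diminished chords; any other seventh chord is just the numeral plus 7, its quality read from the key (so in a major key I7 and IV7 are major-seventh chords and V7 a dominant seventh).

Stacked in thirds the chord is C-Eb-G: a minor triad on C.
C is the first degree of C major. This is the minor tonic, borrowed from the parallel minor.

i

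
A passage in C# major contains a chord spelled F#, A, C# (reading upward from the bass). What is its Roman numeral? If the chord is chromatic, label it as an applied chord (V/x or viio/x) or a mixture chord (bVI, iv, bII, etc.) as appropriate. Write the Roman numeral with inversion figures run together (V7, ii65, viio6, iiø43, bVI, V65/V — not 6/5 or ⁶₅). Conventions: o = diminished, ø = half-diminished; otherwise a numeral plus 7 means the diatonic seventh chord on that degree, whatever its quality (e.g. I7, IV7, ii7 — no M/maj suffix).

Stacked in thirds the chord is F#-A-C#: a minor triad on F#.
F# is the fourth degree of C# major. This is the minor subdominant, borrowed from the parallel minor.

iv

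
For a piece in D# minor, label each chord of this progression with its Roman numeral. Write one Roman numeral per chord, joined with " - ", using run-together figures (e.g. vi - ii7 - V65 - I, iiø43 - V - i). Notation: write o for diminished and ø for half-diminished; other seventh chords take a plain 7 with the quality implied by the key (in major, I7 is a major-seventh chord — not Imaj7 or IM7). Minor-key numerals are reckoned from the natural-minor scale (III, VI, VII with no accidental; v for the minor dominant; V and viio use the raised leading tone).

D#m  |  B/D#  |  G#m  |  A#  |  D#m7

i - VI6 - iv - V - i7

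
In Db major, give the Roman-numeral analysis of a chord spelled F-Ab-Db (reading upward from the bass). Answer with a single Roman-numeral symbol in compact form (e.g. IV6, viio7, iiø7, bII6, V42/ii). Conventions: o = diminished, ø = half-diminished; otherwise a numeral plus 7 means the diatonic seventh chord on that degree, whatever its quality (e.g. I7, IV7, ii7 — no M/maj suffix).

Stacked in thirds the chord is Db-F-Ab: a major triad on Db.
In Db major, Db is the tonic; the diatonic major triad there is I.
With F in the bass the chord is in first inversion, so the figured bass is 6.

I6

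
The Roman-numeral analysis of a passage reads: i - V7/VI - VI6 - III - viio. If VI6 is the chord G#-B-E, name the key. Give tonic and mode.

G# minor

The chord E/G# is a major triad rooted on E; its label is VI6.
Counting down 5 scale steps from E places the tonic on G#; a major triad on degree 6 is diatonic only in minor.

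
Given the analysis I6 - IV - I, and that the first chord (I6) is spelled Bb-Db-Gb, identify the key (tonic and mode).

I6 is given as Bb-Db-Gb — a major triad with root Gb.
If Gb is scale degree 1 and the mode makes that degree carry a major triad, the tonic is Gb and the mode is major.

Gb major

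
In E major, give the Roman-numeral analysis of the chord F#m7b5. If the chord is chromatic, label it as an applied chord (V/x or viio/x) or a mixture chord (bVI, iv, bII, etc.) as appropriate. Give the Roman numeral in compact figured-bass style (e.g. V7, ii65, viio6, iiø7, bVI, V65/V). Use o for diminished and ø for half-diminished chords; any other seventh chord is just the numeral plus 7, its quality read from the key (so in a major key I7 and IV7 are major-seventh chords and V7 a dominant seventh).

iiø7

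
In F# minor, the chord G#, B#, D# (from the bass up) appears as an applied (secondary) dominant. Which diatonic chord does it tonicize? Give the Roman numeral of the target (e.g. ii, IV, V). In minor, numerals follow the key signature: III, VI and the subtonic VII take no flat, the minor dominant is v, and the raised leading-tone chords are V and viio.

V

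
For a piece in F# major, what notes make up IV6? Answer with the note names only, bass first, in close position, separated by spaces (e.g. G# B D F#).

D# F# B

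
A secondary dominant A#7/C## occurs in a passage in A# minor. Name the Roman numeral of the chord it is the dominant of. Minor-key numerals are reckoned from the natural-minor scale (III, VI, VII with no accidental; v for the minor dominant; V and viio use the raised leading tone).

iv

The chord is a dominant seventh chord on A#.
A dominant resolves down a perfect fifth: A# → D#. In A# minor, D# is scale degree 4, i.e. iv.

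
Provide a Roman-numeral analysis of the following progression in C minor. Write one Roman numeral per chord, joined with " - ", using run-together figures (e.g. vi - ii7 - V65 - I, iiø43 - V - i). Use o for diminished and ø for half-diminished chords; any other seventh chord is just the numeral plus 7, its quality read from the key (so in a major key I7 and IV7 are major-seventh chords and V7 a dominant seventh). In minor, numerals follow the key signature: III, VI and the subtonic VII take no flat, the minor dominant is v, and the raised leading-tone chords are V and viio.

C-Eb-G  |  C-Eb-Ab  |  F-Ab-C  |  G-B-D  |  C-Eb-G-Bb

i - VI6 - iv - V - i7

C-Eb-G: root C is the tonic; minor triad there is i.
C-Eb-Ab: major triad on Ab = scale degree 6 → VI6.
F-Ab-C: root F is the subdominant; minor triad there is iv.
G-B-D: major triad on G = scale degree 5 → V.
C-Eb-G-Bb: minor seventh chord on C = scale degree 1 → i7.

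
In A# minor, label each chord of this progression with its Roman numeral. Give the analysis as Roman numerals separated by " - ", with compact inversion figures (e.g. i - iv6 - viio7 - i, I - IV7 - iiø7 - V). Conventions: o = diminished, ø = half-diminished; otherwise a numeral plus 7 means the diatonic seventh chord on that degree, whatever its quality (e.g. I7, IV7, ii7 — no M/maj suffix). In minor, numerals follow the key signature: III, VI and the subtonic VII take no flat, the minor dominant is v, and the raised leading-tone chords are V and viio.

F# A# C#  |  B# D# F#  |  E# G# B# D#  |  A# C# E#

F#-A#-C# has root F#, degree 6 in A# minor, so VI.
B#-D#-F#: root B# is the supertonic; diminished triad there is iio.
E#-G#-B#-D#: minor seventh chord on E# = scale degree 5 → v7.
A#-C#-E#: minor triad on A# = scale degree 1 → i.

VI - iio - v7 - i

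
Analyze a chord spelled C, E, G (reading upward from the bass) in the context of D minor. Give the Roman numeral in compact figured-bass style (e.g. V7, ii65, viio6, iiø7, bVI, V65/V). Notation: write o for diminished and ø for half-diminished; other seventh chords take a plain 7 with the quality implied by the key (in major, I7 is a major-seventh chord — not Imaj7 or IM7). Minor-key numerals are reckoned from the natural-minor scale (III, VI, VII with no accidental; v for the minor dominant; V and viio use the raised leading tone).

VII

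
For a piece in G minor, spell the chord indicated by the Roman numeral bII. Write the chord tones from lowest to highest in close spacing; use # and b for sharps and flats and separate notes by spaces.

bII is the Neapolitan chord — a major triad on the lowered second degree. In G minor that root is Ab.
So the chord is Ab-C-Eb, a major triad.

Ab C Eb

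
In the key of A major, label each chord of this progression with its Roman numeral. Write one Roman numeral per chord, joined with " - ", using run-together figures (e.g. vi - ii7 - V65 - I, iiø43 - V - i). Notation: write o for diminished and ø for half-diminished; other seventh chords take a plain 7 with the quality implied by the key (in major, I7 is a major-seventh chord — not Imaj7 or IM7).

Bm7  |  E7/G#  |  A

ii7 - V65 - I

Bm7: root B is the supertonic; minor seventh chord there is ii7.
E7/G#: dominant seventh chord on E = scale degree 5 → V65.
A: root A is the tonic; major triad there is I.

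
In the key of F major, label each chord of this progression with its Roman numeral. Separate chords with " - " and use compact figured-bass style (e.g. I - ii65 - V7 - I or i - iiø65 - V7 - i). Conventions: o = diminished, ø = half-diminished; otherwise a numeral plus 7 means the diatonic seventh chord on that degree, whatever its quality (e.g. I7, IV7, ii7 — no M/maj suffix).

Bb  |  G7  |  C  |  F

IV - V7/V - V - I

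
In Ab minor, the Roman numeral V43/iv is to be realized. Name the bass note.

The applied chord V43/iv is rooted on Ab: Ab-C-Eb-Gb.
The figure 43 means second inversion — the fifth is in the bass.

Eb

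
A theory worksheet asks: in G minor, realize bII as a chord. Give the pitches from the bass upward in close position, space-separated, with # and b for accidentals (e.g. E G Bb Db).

Ab C Eb

bII is the Neapolitan chord — a major triad on the lowered second degree. In G minor that root is Ab.
So the chord is Ab-C-Eb, a major triad.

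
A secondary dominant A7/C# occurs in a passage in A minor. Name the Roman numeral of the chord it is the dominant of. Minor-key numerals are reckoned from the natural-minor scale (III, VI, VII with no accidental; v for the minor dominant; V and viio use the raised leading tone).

The chord is a dominant seventh chord on A.
A dominant resolves down a perfect fifth: A → D. In A minor, D is scale degree 4, i.e. iv.

iv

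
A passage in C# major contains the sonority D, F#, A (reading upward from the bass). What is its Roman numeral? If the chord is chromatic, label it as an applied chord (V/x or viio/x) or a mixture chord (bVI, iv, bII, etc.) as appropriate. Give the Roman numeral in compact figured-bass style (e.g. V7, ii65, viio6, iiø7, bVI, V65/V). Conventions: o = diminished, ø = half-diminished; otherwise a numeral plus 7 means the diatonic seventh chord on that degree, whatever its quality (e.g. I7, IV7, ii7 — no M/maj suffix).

The pitches D-F#-A form a major triad rooted on D.
D is the lowered second degree of C# major (diatonic 2 would be D#). This is the Neapolitan chord — a major triad on the lowered second degree.

bII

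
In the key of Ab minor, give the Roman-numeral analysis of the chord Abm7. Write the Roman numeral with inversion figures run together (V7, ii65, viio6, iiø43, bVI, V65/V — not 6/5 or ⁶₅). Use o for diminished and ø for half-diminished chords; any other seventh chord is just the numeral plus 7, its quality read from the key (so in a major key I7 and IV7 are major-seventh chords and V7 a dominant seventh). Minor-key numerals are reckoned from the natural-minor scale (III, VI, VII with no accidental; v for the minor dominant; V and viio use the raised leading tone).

i7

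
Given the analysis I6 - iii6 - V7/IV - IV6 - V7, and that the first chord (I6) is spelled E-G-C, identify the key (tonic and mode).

The anchor chord is a major triad on C, labeled I6.
If C is scale degree 1 and the mode makes that degree carry a major triad, the tonic is C and the mode is major.

C major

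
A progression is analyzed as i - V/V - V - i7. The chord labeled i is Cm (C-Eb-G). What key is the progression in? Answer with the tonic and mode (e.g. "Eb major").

The anchor chord is a minor triad on C, labeled i.
If C is scale degree 1 and the mode makes that degree carry a minor triad, the tonic is C and the mode is minor.

C minor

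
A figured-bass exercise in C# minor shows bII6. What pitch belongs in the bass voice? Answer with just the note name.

F#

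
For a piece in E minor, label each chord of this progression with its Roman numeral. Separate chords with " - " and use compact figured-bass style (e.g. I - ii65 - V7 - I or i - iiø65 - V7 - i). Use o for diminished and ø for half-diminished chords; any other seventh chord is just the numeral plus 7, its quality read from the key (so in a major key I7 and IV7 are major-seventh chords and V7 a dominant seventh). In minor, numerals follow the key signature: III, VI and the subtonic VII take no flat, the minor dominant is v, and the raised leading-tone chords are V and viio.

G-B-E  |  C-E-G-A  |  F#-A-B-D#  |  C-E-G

G-B-E: minor triad on E = scale degree 1 → i6.
C-E-G-A: minor seventh chord on A = scale degree 4 → iv65.
F#-A-B-D#: dominant seventh chord on B = scale degree 5 → V43.
C-E-G: major triad on C = scale degree 6 → VI.

i6 - iv65 - V43 - VI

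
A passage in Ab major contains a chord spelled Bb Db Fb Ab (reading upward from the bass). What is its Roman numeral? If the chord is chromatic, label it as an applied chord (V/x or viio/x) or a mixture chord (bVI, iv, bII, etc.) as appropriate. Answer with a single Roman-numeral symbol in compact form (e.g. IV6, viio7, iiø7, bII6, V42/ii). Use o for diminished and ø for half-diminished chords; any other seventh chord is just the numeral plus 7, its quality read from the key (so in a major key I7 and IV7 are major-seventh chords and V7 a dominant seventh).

The pitches Bb-Db-Fb-Ab form a half-diminished seventh chord rooted on Bb.
Bb is the second degree of Ab major. This is the half-diminished supertonic seventh, borrowed from the parallel minor.

iiø7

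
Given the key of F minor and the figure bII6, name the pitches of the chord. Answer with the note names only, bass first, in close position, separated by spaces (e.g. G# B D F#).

Bb Db Gb

bII6 is the Neapolitan sixth — a major triad on the lowered second degree, here in its customary first inversion. In F minor that root is Gb.
So the chord is Gb-Bb-Db.
The figured bass 6 indicates first inversion, placing the third (Bb) in the bass: Bb-Db-Gb.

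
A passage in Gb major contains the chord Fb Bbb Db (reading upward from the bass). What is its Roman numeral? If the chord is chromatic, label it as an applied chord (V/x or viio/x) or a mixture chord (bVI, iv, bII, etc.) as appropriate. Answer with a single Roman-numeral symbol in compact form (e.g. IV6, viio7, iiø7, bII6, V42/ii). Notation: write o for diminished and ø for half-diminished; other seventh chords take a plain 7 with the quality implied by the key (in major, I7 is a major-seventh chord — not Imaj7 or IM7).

The pitches Bbb-Db-Fb form a major triad rooted on Bbb.
Bbb is the lowered third degree of Gb major (diatonic 3 would be Bb). This is a major triad on the lowered third degree, borrowed from the parallel minor.
With Fb in the bass the chord is in second inversion, so the figured bass is 64.

bIII64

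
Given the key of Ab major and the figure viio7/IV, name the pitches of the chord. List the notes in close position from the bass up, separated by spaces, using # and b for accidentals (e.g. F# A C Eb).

The slash marks an applied leading-tone chord: viio of IV. In Ab major, IV is Db, so the leading tone to it is C, a half step below.
Building a fully diminished seventh chord on C gives C-Eb-Gb-Bbb.

C Eb Gb Bbb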